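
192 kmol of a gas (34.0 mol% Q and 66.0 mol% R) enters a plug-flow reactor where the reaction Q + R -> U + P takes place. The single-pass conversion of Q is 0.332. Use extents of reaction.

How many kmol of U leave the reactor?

Q reacted = 0.332 × 65.28 = 21.67 kmol; ν_Q = −1, so ξ = 21.67/1 = 21.67 kmol.
Outlet amounts (n = n₀ + ν ξ):
  Q: 65.28 − 1(21.67) = 43.61
  R: 126.7 − 1(21.67) = 105
  U: 0 + 1(21.67) = 21.67
  P: 0 + 1(21.67) = 21.67

21.7 kmol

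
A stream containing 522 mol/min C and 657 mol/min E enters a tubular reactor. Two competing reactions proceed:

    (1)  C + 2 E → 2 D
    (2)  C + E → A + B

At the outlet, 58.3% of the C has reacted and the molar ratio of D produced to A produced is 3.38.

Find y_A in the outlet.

Conversion of C: C consumed = 0.583 × 522 = 304.3 mol/min = 1ξ₁ + 1ξ₂.
Selectivity: 2ξ₁ / (1ξ₂) = 3.38 → ξ₁ = 1.69 ξ₂.
Substitute: (1·1.69 + 1) ξ₂ = 304.3 → ξ₂ = 113.1 mol/min, ξ₁ = 191.2 mol/min.
Outlet amounts (n = n₀ + Σ ν·ξ):
  C: 522 − 1(191.2) − 1(113.1) = 217.7
  E: 657 − 2(191.2) − 1(113.1) = 161.5
  D: 0 + 2(191.2) = 382.4
  A: 0 + 1(113.1) = 113.1
  B: 0 + 1(113.1) = 113.1
Total out = 987.8 mol/min; y_A = 113.1 / 987.8 = 0.1145.

0.115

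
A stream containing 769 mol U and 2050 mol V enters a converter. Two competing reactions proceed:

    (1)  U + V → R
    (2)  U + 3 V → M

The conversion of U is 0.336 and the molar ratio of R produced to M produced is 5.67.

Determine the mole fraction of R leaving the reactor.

Conversion of U: U consumed = 0.336 × 769 = 258.4 mol = 1ξ₁ + 1ξ₂.
Selectivity: 1ξ₁ / (1ξ₂) = 5.67 → ξ₁ = 5.67 ξ₂.
Substitute: (1·5.67 + 1) ξ₂ = 258.4 → ξ₂ = 38.74 mol, ξ₁ = 219.6 mol.
Outlet amounts (n = n₀ + Σ ν·ξ):
  U: 769 − 1(219.6) − 1(38.74) = 510.6
  V: 2050 − 1(219.6) − 3(38.74) = 1714
  R: 0 + 1(219.6) = 219.6
  M: 0 + 1(38.74) = 38.74
Total out = 2483 mol; y_R = 219.6 / 2483 = 0.08845.

0.0885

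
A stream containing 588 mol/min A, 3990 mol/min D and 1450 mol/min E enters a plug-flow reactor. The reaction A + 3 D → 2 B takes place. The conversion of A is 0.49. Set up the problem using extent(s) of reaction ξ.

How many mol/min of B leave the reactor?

A reacted = 0.49 × 588 = 288.1 mol/min; ν_A = −1, so ξ = 288.1/1 = 288.1 mol/min.
Outlet amounts (n = n₀ + ν ξ):
  A: 588 − 1(288.1) = 299.9
  D: 3990 − 3(288.1) = 3126
  B: 0 + 2(288.1) = 576.2
  E: 1450 (inert)

576 mol/min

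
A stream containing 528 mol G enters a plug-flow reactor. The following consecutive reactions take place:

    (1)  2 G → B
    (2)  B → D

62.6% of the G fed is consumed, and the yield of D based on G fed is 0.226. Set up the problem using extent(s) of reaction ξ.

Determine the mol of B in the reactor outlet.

Conversion of G: G consumed = 2ξ₁ = 0.626 × 528 → ξ₁ = 165.3 mol.
Yield of D: 1ξ₂ / 528 = 0.226 → ξ₂ = 119.3 mol.
Outlet amounts (n = n₀ + Σ ν·ξ):
  G: 528 − 2(165.3) = 197.5
  B: 0 + 1(165.3) − 1(119.3) = 45.94
  D: 0 + 1(119.3) = 119.3

45.9 mol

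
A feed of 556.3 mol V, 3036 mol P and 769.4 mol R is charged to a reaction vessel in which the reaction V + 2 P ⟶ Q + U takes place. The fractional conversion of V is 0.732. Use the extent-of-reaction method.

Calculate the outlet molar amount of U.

V reacted = 0.732 × 556.3 = 407.2 mol; ν_V = −1, so ξ = 407.2/1 = 407.2 mol.
Outlet amounts (n = n₀ + ν ξ):
  V: 556.3 − 1(407.2) = 149.1
  P: 3036 − 2(407.2) = 2222
  Q: 0 + 1(407.2) = 407.2
  U: 0 + 1(407.2) = 407.2
  R: 769.4 (inert)

407 mol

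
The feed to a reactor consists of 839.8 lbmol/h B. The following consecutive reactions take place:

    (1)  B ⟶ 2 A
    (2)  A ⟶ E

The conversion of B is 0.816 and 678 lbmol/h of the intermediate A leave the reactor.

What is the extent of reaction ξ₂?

ξ₂ = 693 lbmol/h

Conversion of B: B consumed = 1ξ₁ = 0.816 × 839.8 → ξ₁ = 685.3 lbmol/h.
A balance: n_A = 0 + 2ξ₁ − 1ξ₂ = 678 → ξ₂ = (2·685.3 − 678)/1 = 692.6 lbmol/h.
Outlet amounts (n = n₀ + Σ ν·ξ):
  B: 839.8 − 1(685.3) = 154.5
  A: 0 + 2(685.3) − 1(692.6) = 678
  E: 0 + 1(692.6) = 692.6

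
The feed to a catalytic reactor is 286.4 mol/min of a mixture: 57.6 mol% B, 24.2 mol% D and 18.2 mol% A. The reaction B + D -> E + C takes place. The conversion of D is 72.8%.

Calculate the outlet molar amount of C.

50.5 mol/min

D reacted = 0.728 × 69.31 = 50.46 mol/min; ν_D = −1, so ξ = 50.46/1 = 50.46 mol/min.
Outlet amounts (n = n₀ + ν ξ):
  B: 165 − 1(50.46) = 114.5
  D: 69.31 − 1(50.46) = 18.85
  E: 0 + 1(50.46) = 50.46
  C: 0 + 1(50.46) = 50.46
  A: 52.12 (inert)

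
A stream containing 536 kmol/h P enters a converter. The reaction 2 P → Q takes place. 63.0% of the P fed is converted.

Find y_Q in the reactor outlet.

0.46

P reacted = 0.63 × 536 = 337.7 kmol/h; ν_P = −2, so ξ = 337.7/2 = 168.8 kmol/h.
Outlet amounts (n = n₀ + ν ξ):
  P: 536 − 2(168.8) = 198.3
  Q: 0 + 1(168.8) = 168.8
Total out = 367.2 kmol/h; y_Q = 168.8 / 367.2 = 0.4599.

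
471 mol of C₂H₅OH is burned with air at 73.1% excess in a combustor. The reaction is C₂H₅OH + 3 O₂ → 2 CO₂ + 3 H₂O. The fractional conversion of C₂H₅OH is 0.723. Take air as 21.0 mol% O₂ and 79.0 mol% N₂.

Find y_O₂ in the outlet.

Stoichiometric O₂ = 3 × 471 = 1413 mol; O₂ fed = 1413 × 1.731 = 2446 mol.
N₂ fed = 2446 × 79/21 = 9201 mol.
Fuel reacted = 0.723 × 471 → ξ = 340.5 mol.
Outlet (n = n₀ + ν ξ):
  C₂H₅OH: 471 − 1(340.5) = 130.5
  O₂: 2446 − 3(340.5) = 1424
  N₂: 9201 (inert)
  CO₂: 0 + 2(340.5) = 681.1
  H₂O: 0 + 3(340.5) = 1022
Total out = 12460 mol; y_O₂ = 1424 / 12460 = 0.1143.

0.114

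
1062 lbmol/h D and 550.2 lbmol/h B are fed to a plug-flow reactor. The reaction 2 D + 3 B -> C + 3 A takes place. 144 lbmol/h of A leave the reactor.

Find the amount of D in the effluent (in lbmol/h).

For A: n = n₀ + 3ξ → 144 = 0 + 3ξ, giving ξ = 48 lbmol/h.
Outlet amounts (n = n₀ + ν ξ):
  D: 1062 − 2(48) = 966
  B: 550.2 − 3(48) = 406.2
  C: 0 + 1(48) = 48
  A: 0 + 3(48) = 144

966 lbmol/h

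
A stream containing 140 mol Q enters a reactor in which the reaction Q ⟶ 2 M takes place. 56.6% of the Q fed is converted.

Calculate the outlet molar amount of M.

Q reacted = 0.566 × 140 = 79.24 mol; ν_Q = −1, so ξ = 79.24/1 = 79.24 mol.
Outlet amounts (n = n₀ + ν ξ):
  Q: 140 − 1(79.24) = 60.76
  M: 0 + 2(79.24) = 158.5

158 mol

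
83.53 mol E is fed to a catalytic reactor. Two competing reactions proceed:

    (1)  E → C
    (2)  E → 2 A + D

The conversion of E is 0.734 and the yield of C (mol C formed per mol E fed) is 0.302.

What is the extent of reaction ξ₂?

Yield of C: 1ξ₁ / 83.53 = 0.302 → ξ₁ = 25.23 mol.
Conversion of E: 1ξ₁ + 1ξ₂ = 0.734 × 83.53 = 61.31 → ξ₂ = 36.08 mol.
Outlet amounts (n = n₀ + Σ ν·ξ):
  E: 83.53 − 1(25.23) − 1(36.08) = 22.22
  C: 0 + 1(25.23) = 25.23
  A: 0 + 2(36.08) = 72.17
  D: 0 + 1(36.08) = 36.08

ξ₂ = 36.1 mol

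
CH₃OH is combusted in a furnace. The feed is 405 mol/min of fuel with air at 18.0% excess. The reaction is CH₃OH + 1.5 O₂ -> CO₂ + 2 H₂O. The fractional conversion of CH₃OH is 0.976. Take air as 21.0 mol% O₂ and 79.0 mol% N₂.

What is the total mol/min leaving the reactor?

4020 mol/min

Stoichiometric O₂ = 1.5 × 405 = 607.5 mol/min; O₂ fed = 607.5 × 1.180 = 716.8 mol/min.
N₂ fed = 716.8 × 79/21 = 2697 mol/min.
Fuel reacted = 0.976 × 405 → ξ = 395.3 mol/min.
Outlet (n = n₀ + ν ξ):
  CH₃OH: 405 − 1(395.3) = 9.72
  O₂: 716.8 − 1.5(395.3) = 123.9
  N₂: 2697 (inert)
  CO₂: 0 + 1(395.3) = 395.3
  H₂O: 0 + 2(395.3) = 790.6
Total out = 9.72 + 123.9 + 2697 + 395.3 + 790.6 = 4016 mol/min.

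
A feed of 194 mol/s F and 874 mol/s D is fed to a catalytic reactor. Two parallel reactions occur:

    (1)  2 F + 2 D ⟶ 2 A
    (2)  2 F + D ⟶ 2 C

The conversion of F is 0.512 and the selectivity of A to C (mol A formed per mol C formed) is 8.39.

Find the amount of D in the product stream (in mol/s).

780 mol/s

Conversion of F: F consumed = 0.512 × 194 = 99.33 mol/s = 2ξ₁ + 2ξ₂.
Selectivity: 2ξ₁ / (2ξ₂) = 8.39 → ξ₁ = 8.39 ξ₂.
Substitute: (2·8.39 + 2) ξ₂ = 99.33 → ξ₂ = 5.289 mol/s, ξ₁ = 44.37 mol/s.
Outlet amounts (n = n₀ + Σ ν·ξ):
  F: 194 − 2(44.37) − 2(5.289) = 94.67
  D: 874 − 2(44.37) − 1(5.289) = 780
  A: 0 + 2(44.37) = 88.75
  C: 0 + 2(5.289) = 10.58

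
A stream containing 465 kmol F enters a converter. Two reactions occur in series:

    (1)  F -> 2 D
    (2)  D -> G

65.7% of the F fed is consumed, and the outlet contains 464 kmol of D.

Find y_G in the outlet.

Conversion of F: F consumed = 1ξ₁ = 0.657 × 465 → ξ₁ = 305.5 kmol.
D balance: n_D = 0 + 2ξ₁ − 1ξ₂ = 464 → ξ₂ = (2·305.5 − 464)/1 = 147 kmol.
Outlet amounts (n = n₀ + Σ ν·ξ):
  F: 465 − 1(305.5) = 159.5
  D: 0 + 2(305.5) − 1(147) = 464
  G: 0 + 1(147) = 147
Total out = 770.5 kmol; y_G = 147 / 770.5 = 0.1908.

0.191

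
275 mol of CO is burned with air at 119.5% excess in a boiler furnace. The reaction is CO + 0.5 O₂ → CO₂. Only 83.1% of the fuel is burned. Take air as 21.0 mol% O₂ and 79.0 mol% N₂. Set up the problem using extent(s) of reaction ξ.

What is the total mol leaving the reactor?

1600 mol

Stoichiometric O₂ = 0.5 × 275 = 137.5 mol; O₂ fed = 137.5 × 2.195 = 301.8 mol.
N₂ fed = 301.8 × 79/21 = 1135 mol.
Fuel reacted = 0.831 × 275 → ξ = 228.5 mol.
Outlet (n = n₀ + ν ξ):
  CO: 275 − 1(228.5) = 46.48
  O₂: 301.8 − 0.5(228.5) = 187.6
  N₂: 1135 (inert)
  CO₂: 0 + 1(228.5) = 228.5
Total out = 46.48 + 187.6 + 1135 + 228.5 = 1598 mol.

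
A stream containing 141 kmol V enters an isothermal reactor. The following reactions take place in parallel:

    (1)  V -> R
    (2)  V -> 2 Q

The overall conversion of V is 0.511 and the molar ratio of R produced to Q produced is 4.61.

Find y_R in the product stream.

0.439

Conversion of V: V consumed = 0.511 × 141 = 72.05 kmol = 1ξ₁ + 1ξ₂.
Selectivity: 1ξ₁ / (2ξ₂) = 4.61 → ξ₁ = 9.22 ξ₂.
Substitute: (1·9.22 + 1) ξ₂ = 72.05 → ξ₂ = 7.05 kmol, ξ₁ = 65 kmol.
Outlet amounts (n = n₀ + Σ ν·ξ):
  V: 141 − 1(65) − 1(7.05) = 68.95
  R: 0 + 1(65) = 65
  Q: 0 + 2(7.05) = 14.1
Total out = 148.1 kmol; y_R = 65 / 148.1 = 0.439.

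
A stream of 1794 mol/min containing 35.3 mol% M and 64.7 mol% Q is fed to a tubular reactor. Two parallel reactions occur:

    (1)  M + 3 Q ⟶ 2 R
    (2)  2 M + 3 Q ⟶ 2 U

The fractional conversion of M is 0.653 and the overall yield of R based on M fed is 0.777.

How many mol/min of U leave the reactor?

168 mol/min

Yield of R: 2ξ₁ / 633.3 = 0.777 → ξ₁ = 246 mol/min.
Conversion of M: 1ξ₁ + 2ξ₂ = 0.653 × 633.3 = 413.5 → ξ₂ = 83.75 mol/min.
Outlet amounts (n = n₀ + Σ ν·ξ):
  M: 633.3 − 1(246) − 2(83.75) = 219.7
  Q: 1161 − 3(246) − 3(83.75) = 171.4
  R: 0 + 2(246) = 492.1
  U: 0 + 2(83.75) = 167.5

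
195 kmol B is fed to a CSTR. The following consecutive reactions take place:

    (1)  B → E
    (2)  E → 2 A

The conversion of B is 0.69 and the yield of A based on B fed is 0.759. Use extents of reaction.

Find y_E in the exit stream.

0.225

Conversion of B: B consumed = 1ξ₁ = 0.69 × 195 → ξ₁ = 134.5 kmol.
Yield of A: 2ξ₂ / 195 = 0.759 → ξ₂ = 74 kmol.
Outlet amounts (n = n₀ + Σ ν·ξ):
  B: 195 − 1(134.5) = 60.45
  E: 0 + 1(134.5) − 1(74) = 60.55
  A: 0 + 2(74) = 148
Total out = 269 kmol; y_E = 60.55 / 269 = 0.2251.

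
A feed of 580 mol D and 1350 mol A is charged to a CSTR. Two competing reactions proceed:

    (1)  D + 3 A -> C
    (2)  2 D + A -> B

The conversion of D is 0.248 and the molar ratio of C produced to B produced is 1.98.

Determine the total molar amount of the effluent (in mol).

1640 mol

Conversion of D: D consumed = 0.248 × 580 = 143.8 mol = 1ξ₁ + 2ξ₂.
Selectivity: 1ξ₁ / (1ξ₂) = 1.98 → ξ₁ = 1.98 ξ₂.
Substitute: (1·1.98 + 2) ξ₂ = 143.8 → ξ₂ = 36.14 mol, ξ₁ = 71.56 mol.
Outlet amounts (n = n₀ + Σ ν·ξ):
  D: 580 − 1(71.56) − 2(36.14) = 436.2
  A: 1350 − 3(71.56) − 1(36.14) = 1099
  C: 0 + 1(71.56) = 71.56
  B: 0 + 1(36.14) = 36.14
Total out = 436.2 + 1099 + 71.56 + 36.14 = 1643 mol.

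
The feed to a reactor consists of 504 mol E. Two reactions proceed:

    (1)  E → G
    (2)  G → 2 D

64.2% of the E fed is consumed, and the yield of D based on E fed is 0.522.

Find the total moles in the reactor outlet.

636 mol

Conversion of E: E consumed = 1ξ₁ = 0.642 × 504 → ξ₁ = 323.6 mol.
Yield of D: 2ξ₂ / 504 = 0.522 → ξ₂ = 131.5 mol.
Outlet amounts (n = n₀ + Σ ν·ξ):
  E: 504 − 1(323.6) = 180.4
  G: 0 + 1(323.6) − 1(131.5) = 192
  D: 0 + 2(131.5) = 263.1
Total out = 180.4 + 192 + 263.1 = 635.5 mol.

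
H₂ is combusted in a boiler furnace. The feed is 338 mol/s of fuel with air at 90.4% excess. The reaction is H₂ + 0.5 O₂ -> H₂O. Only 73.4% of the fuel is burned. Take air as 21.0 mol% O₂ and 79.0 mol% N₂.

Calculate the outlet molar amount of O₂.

198 mol/s

Stoichiometric O₂ = 0.5 × 338 = 169 mol/s; O₂ fed = 169 × 1.904 = 321.8 mol/s.
N₂ fed = 321.8 × 79/21 = 1210 mol/s.
Fuel reacted = 0.734 × 338 → ξ = 248.1 mol/s.
Outlet (n = n₀ + ν ξ):
  H₂: 338 − 1(248.1) = 89.91
  O₂: 321.8 − 0.5(248.1) = 197.7
  N₂: 1210 (inert)
  H₂O: 0 + 1(248.1) = 248.1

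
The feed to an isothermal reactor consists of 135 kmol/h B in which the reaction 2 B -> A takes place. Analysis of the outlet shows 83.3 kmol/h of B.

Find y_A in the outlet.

0.237

For B: n = n₀ − 2ξ → 83.3 = 135 − 2ξ, giving ξ = 25.85 kmol/h.
Outlet amounts (n = n₀ + ν ξ):
  B: 135 − 2(25.85) = 83.3
  A: 0 + 1(25.85) = 25.85
Total out = 109.2 kmol/h; y_A = 25.85 / 109.2 = 0.2368.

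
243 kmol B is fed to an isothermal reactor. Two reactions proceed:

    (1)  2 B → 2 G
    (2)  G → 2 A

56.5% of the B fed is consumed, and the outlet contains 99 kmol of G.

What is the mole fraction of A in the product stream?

Conversion of B: B consumed = 2ξ₁ = 0.565 × 243 → ξ₁ = 68.65 kmol.
G balance: n_G = 0 + 2ξ₁ − 1ξ₂ = 99 → ξ₂ = (2·68.65 − 99)/1 = 38.29 kmol.
Outlet amounts (n = n₀ + Σ ν·ξ):
  B: 243 − 2(68.65) = 105.7
  G: 0 + 2(68.65) − 1(38.29) = 99
  A: 0 + 2(38.29) = 76.59
Total out = 281.3 kmol; y_A = 76.59 / 281.3 = 0.2723.

0.272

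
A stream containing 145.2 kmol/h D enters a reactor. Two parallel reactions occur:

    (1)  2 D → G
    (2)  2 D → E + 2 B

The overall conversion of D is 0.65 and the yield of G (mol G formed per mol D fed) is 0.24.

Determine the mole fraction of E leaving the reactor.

Yield of G: 1ξ₁ / 145.2 = 0.24 → ξ₁ = 34.85 kmol/h.
Conversion of D: 2ξ₁ + 2ξ₂ = 0.65 × 145.2 = 94.38 → ξ₂ = 12.34 kmol/h.
Outlet amounts (n = n₀ + Σ ν·ξ):
  D: 145.2 − 2(34.85) − 2(12.34) = 50.82
  G: 0 + 1(34.85) = 34.85
  E: 0 + 1(12.34) = 12.34
  B: 0 + 2(12.34) = 24.68
Total out = 122.7 kmol/h; y_E = 12.34 / 122.7 = 0.1006.

0.101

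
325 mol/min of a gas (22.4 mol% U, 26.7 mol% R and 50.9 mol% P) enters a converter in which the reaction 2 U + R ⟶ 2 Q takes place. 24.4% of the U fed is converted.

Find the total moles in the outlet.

U reacted = 0.244 × 72.8 = 17.76 mol/min; ν_U = −2, so ξ = 17.76/2 = 8.882 mol/min.
Outlet amounts (n = n₀ + ν ξ):
  U: 72.8 − 2(8.882) = 55.04
  R: 86.78 − 1(8.882) = 77.89
  Q: 0 + 2(8.882) = 17.76
  P: 165.4 (inert)
Total out = 55.04 + 77.89 + 17.76 + 165.4 = 316.1 mol/min.

316 mol/min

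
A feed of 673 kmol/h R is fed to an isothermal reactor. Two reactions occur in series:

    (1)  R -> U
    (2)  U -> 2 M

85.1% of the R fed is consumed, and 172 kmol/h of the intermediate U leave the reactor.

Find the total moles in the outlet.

1070 kmol/h

Conversion of R: R consumed = 1ξ₁ = 0.851 × 673 → ξ₁ = 572.7 kmol/h.
U balance: n_U = 0 + 1ξ₁ − 1ξ₂ = 172 → ξ₂ = (1·572.7 − 172)/1 = 400.7 kmol/h.
Outlet amounts (n = n₀ + Σ ν·ξ):
  R: 673 − 1(572.7) = 100.3
  U: 0 + 1(572.7) − 1(400.7) = 172
  M: 0 + 2(400.7) = 801.4
Total out = 100.3 + 172 + 801.4 = 1074 kmol/h.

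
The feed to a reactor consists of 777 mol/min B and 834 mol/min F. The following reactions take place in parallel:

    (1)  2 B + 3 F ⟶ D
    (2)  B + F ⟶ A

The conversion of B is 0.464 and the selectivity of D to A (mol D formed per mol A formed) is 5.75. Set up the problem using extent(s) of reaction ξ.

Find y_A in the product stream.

0.0314

Conversion of B: B consumed = 0.464 × 777 = 360.5 mol/min = 2ξ₁ + 1ξ₂.
Selectivity: 1ξ₁ / (1ξ₂) = 5.75 → ξ₁ = 5.75 ξ₂.
Substitute: (2·5.75 + 1) ξ₂ = 360.5 → ξ₂ = 28.84 mol/min, ξ₁ = 165.8 mol/min.
Outlet amounts (n = n₀ + Σ ν·ξ):
  B: 777 − 2(165.8) − 1(28.84) = 416.5
  F: 834 − 3(165.8) − 1(28.84) = 307.6
  D: 0 + 1(165.8) = 165.8
  A: 0 + 1(28.84) = 28.84
Total out = 918.8 mol/min; y_A = 28.84 / 918.8 = 0.03139.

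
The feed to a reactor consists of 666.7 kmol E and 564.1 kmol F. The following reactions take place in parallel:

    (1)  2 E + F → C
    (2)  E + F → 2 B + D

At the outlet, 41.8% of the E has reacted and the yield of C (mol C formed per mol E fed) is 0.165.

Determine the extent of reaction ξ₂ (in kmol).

Yield of C: 1ξ₁ / 666.7 = 0.165 → ξ₁ = 110 kmol.
Conversion of E: 2ξ₁ + 1ξ₂ = 0.418 × 666.7 = 278.7 → ξ₂ = 58.67 kmol.
Outlet amounts (n = n₀ + Σ ν·ξ):
  E: 666.7 − 2(110) − 1(58.67) = 388
  F: 564.1 − 1(110) − 1(58.67) = 395.4
  C: 0 + 1(110) = 110
  B: 0 + 2(58.67) = 117.3
  D: 0 + 1(58.67) = 58.67

ξ₂ = 58.7 kmol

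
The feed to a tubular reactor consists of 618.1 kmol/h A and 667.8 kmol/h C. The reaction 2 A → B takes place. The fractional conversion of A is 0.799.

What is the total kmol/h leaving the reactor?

A reacted = 0.799 × 618.1 = 493.9 kmol/h; ν_A = −2, so ξ = 493.9/2 = 246.9 kmol/h.
Outlet amounts (n = n₀ + ν ξ):
  A: 618.1 − 2(246.9) = 124.2
  B: 0 + 1(246.9) = 246.9
  C: 667.8 (inert)
Total out = 124.2 + 246.9 + 667.8 = 1039 kmol/h.

1040 kmol/h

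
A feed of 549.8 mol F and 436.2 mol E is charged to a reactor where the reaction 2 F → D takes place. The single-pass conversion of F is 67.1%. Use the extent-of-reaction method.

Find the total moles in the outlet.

F reacted = 0.671 × 549.8 = 368.9 mol; ν_F = −2, so ξ = 368.9/2 = 184.5 mol.
Outlet amounts (n = n₀ + ν ξ):
  F: 549.8 − 2(184.5) = 180.9
  D: 0 + 1(184.5) = 184.5
  E: 436.2 (inert)
Total out = 180.9 + 184.5 + 436.2 = 801.5 mol.

802 mol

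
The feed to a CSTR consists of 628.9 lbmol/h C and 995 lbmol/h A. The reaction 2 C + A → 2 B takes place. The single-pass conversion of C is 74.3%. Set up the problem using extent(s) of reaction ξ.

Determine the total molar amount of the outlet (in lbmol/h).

C reacted = 0.743 × 628.9 = 467.3 lbmol/h; ν_C = −2, so ξ = 467.3/2 = 233.6 lbmol/h.
Outlet amounts (n = n₀ + ν ξ):
  C: 628.9 − 2(233.6) = 161.6
  A: 995 − 1(233.6) = 761.4
  B: 0 + 2(233.6) = 467.3
Total out = 161.6 + 761.4 + 467.3 = 1390 lbmol/h.

1390 lbmol/h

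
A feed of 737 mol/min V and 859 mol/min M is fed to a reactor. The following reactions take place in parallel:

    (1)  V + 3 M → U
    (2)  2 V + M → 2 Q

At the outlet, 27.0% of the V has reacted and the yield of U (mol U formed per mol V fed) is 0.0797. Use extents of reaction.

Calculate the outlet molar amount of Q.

140 mol/min

Yield of U: 1ξ₁ / 737 = 0.0797 → ξ₁ = 58.74 mol/min.
Conversion of V: 1ξ₁ + 2ξ₂ = 0.27 × 737 = 199 → ξ₂ = 70.13 mol/min.
Outlet amounts (n = n₀ + Σ ν·ξ):
  V: 737 − 1(58.74) − 2(70.13) = 538
  M: 859 − 3(58.74) − 1(70.13) = 612.7
  U: 0 + 1(58.74) = 58.74
  Q: 0 + 2(70.13) = 140.3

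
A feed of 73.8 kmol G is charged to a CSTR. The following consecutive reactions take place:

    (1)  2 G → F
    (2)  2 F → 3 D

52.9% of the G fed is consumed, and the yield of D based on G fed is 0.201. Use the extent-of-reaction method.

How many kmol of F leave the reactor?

9.63 kmol

Conversion of G: G consumed = 2ξ₁ = 0.529 × 73.8 → ξ₁ = 19.52 kmol.
Yield of D: 3ξ₂ / 73.8 = 0.201 → ξ₂ = 4.945 kmol.
Outlet amounts (n = n₀ + Σ ν·ξ):
  G: 73.8 − 2(19.52) = 34.76
  F: 0 + 1(19.52) − 2(4.945) = 9.631
  D: 0 + 3(4.945) = 14.83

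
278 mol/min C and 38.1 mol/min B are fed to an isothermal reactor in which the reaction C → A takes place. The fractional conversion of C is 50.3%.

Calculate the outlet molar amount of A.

C reacted = 0.503 × 278 = 139.8 mol/min; ν_C = −1, so ξ = 139.8/1 = 139.8 mol/min.
Outlet amounts (n = n₀ + ν ξ):
  C: 278 − 1(139.8) = 138.2
  A: 0 + 1(139.8) = 139.8
  B: 38.1 (inert)

140 mol/min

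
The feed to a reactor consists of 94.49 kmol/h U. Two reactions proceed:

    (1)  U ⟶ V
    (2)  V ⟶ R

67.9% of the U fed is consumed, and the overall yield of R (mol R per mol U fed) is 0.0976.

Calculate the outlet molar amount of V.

54.9 kmol/h

Conversion of U: U consumed = 1ξ₁ = 0.679 × 94.49 → ξ₁ = 64.16 kmol/h.
Yield of R: 1ξ₂ / 94.49 = 0.0976 → ξ₂ = 9.222 kmol/h.
Outlet amounts (n = n₀ + Σ ν·ξ):
  U: 94.49 − 1(64.16) = 30.33
  V: 0 + 1(64.16) − 1(9.222) = 54.94
  R: 0 + 1(9.222) = 9.222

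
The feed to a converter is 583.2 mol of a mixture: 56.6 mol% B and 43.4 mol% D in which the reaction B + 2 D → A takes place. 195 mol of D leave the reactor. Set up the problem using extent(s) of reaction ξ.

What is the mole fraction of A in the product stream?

For D: n = n₀ − 2ξ → 195 = 253.1 − 2ξ, giving ξ = 29.05 mol.
Outlet amounts (n = n₀ + ν ξ):
  B: 330.1 − 1(29.05) = 301
  D: 253.1 − 2(29.05) = 195
  A: 0 + 1(29.05) = 29.05
Total out = 525.1 mol; y_A = 29.05 / 525.1 = 0.05533.

0.0553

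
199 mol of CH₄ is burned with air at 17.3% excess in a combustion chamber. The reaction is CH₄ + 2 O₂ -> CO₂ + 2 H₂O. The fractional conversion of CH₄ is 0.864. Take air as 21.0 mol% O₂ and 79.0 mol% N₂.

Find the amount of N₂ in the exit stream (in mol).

Stoichiometric O₂ = 2 × 199 = 398 mol; O₂ fed = 398 × 1.173 = 466.9 mol.
N₂ fed = 466.9 × 79/21 = 1756 mol.
Fuel reacted = 0.864 × 199 → ξ = 171.9 mol.
Outlet (n = n₀ + ν ξ):
  CH₄: 199 − 1(171.9) = 27.06
  O₂: 466.9 − 2(171.9) = 123
  N₂: 1756 (inert)
  CO₂: 0 + 1(171.9) = 171.9
  H₂O: 0 + 2(171.9) = 343.9

1760 mol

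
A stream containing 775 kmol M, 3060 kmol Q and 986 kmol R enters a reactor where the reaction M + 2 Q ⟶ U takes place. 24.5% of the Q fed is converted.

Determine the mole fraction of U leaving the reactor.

Q reacted = 0.245 × 3060 = 749.7 kmol; ν_Q = −2, so ξ = 749.7/2 = 374.8 kmol.
Outlet amounts (n = n₀ + ν ξ):
  M: 775 − 1(374.8) = 400.2
  Q: 3060 − 2(374.8) = 2310
  U: 0 + 1(374.8) = 374.8
  R: 986 (inert)
Total out = 4071 kmol; y_U = 374.8 / 4071 = 0.09207.

0.0921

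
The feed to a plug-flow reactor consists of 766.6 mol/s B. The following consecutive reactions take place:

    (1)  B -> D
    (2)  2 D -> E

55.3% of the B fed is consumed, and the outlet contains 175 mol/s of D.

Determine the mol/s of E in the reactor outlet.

Conversion of B: B consumed = 1ξ₁ = 0.553 × 766.6 → ξ₁ = 423.9 mol/s.
D balance: n_D = 0 + 1ξ₁ − 2ξ₂ = 175 → ξ₂ = (1·423.9 − 175)/2 = 124.5 mol/s.
Outlet amounts (n = n₀ + Σ ν·ξ):
  B: 766.6 − 1(423.9) = 342.7
  D: 0 + 1(423.9) − 2(124.5) = 175
  E: 0 + 1(124.5) = 124.5

124 mol/s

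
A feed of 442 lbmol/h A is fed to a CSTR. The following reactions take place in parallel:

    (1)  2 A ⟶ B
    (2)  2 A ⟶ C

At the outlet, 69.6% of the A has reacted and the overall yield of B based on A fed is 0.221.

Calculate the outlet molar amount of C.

Yield of B: 1ξ₁ / 442 = 0.221 → ξ₁ = 97.68 lbmol/h.
Conversion of A: 2ξ₁ + 2ξ₂ = 0.696 × 442 = 307.6 → ξ₂ = 56.13 lbmol/h.
Outlet amounts (n = n₀ + Σ ν·ξ):
  A: 442 − 2(97.68) − 2(56.13) = 134.4
  B: 0 + 1(97.68) = 97.68
  C: 0 + 1(56.13) = 56.13

56.1 lbmol/h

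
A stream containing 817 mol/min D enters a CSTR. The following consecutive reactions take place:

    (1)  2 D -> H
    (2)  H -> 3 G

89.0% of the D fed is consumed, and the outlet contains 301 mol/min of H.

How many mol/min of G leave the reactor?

Conversion of D: D consumed = 2ξ₁ = 0.89 × 817 → ξ₁ = 363.6 mol/min.
H balance: n_H = 0 + 1ξ₁ − 1ξ₂ = 301 → ξ₂ = (1·363.6 − 301)/1 = 62.56 mol/min.
Outlet amounts (n = n₀ + Σ ν·ξ):
  D: 817 − 2(363.6) = 89.87
  H: 0 + 1(363.6) − 1(62.56) = 301
  G: 0 + 3(62.56) = 187.7

188 mol/min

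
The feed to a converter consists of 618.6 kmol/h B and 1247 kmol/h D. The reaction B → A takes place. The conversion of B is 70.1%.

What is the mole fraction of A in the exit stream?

0.232

B reacted = 0.701 × 618.6 = 433.6 kmol/h; ν_B = −1, so ξ = 433.6/1 = 433.6 kmol/h.
Outlet amounts (n = n₀ + ν ξ):
  B: 618.6 − 1(433.6) = 185
  A: 0 + 1(433.6) = 433.6
  D: 1247 (inert)
Total out = 1866 kmol/h; y_A = 433.6 / 1866 = 0.2324.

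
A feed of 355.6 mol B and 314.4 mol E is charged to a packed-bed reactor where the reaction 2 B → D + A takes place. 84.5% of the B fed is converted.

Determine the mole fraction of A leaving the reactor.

0.224

B reacted = 0.845 × 355.6 = 300.5 mol; ν_B = −2, so ξ = 300.5/2 = 150.2 mol.
Outlet amounts (n = n₀ + ν ξ):
  B: 355.6 − 2(150.2) = 55.12
  D: 0 + 1(150.2) = 150.2
  A: 0 + 1(150.2) = 150.2
  E: 314.4 (inert)
Total out = 670 mol; y_A = 150.2 / 670 = 0.2242.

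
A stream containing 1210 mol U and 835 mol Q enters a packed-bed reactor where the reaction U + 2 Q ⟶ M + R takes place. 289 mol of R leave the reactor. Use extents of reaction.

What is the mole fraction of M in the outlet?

0.165

For R: n = n₀ + 1ξ → 289 = 0 + 1ξ, giving ξ = 289 mol.
Outlet amounts (n = n₀ + ν ξ):
  U: 1210 − 1(289) = 921
  Q: 835 − 2(289) = 257
  M: 0 + 1(289) = 289
  R: 0 + 1(289) = 289
Total out = 1756 mol; y_M = 289 / 1756 = 0.1646.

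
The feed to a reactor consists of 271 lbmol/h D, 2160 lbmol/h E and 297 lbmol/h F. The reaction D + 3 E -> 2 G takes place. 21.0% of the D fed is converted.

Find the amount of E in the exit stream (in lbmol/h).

1990 lbmol/h

D reacted = 0.21 × 271 = 56.91 lbmol/h; ν_D = −1, so ξ = 56.91/1 = 56.91 lbmol/h.
Outlet amounts (n = n₀ + ν ξ):
  D: 271 − 1(56.91) = 214.1
  E: 2160 − 3(56.91) = 1989
  G: 0 + 2(56.91) = 113.8
  F: 297 (inert)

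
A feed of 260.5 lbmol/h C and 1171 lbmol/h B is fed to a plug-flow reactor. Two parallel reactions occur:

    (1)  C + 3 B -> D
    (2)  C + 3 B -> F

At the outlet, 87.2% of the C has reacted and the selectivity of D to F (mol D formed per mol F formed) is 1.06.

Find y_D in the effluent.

Conversion of C: C consumed = 0.872 × 260.5 = 227.2 lbmol/h = 1ξ₁ + 1ξ₂.
Selectivity: 1ξ₁ / (1ξ₂) = 1.06 → ξ₁ = 1.06 ξ₂.
Substitute: (1·1.06 + 1) ξ₂ = 227.2 → ξ₂ = 110.3 lbmol/h, ξ₁ = 116.9 lbmol/h.
Outlet amounts (n = n₀ + Σ ν·ξ):
  C: 260.5 − 1(116.9) − 1(110.3) = 33.34
  B: 1171 − 3(116.9) − 3(110.3) = 489.5
  D: 0 + 1(116.9) = 116.9
  F: 0 + 1(110.3) = 110.3
Total out = 750 lbmol/h; y_D = 116.9 / 750 = 0.1558.

0.156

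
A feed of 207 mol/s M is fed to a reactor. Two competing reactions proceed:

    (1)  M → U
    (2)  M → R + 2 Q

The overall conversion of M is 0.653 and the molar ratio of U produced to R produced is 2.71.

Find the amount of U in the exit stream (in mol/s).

Conversion of M: M consumed = 0.653 × 207 = 135.2 mol/s = 1ξ₁ + 1ξ₂.
Selectivity: 1ξ₁ / (1ξ₂) = 2.71 → ξ₁ = 2.71 ξ₂.
Substitute: (1·2.71 + 1) ξ₂ = 135.2 → ξ₂ = 36.43 mol/s, ξ₁ = 98.74 mol/s.
Outlet amounts (n = n₀ + Σ ν·ξ):
  M: 207 − 1(98.74) − 1(36.43) = 71.83
  U: 0 + 1(98.74) = 98.74
  R: 0 + 1(36.43) = 36.43
  Q: 0 + 2(36.43) = 72.87

98.7 mol/s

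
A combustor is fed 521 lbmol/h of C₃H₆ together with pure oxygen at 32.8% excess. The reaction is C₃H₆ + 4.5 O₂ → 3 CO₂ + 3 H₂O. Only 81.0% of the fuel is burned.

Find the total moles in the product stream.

Stoichiometric O₂ = 4.5 × 521 = 2344 lbmol/h; O₂ fed = 2344 × 1.328 = 3113 lbmol/h.
Fuel reacted = 0.81 × 521 → ξ = 422 lbmol/h.
Outlet (n = n₀ + ν ξ):
  C₃H₆: 521 − 1(422) = 98.99
  O₂: 3113 − 4.5(422) = 1214
  CO₂: 0 + 3(422) = 1266
  H₂O: 0 + 3(422) = 1266
Total out = 98.99 + 1214 + 1266 + 1266 = 3846 lbmol/h.

3850 lbmol/h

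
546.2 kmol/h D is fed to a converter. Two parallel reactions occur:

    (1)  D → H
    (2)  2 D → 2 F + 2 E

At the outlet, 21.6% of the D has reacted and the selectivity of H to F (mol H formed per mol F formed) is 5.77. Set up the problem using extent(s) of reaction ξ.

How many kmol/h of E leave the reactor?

Conversion of D: D consumed = 0.216 × 546.2 = 118 kmol/h = 1ξ₁ + 2ξ₂.
Selectivity: 1ξ₁ / (2ξ₂) = 5.77 → ξ₁ = 11.54 ξ₂.
Substitute: (1·11.54 + 2) ξ₂ = 118 → ξ₂ = 8.713 kmol/h, ξ₁ = 100.6 kmol/h.
Outlet amounts (n = n₀ + Σ ν·ξ):
  D: 546.2 − 1(100.6) − 2(8.713) = 428.2
  H: 0 + 1(100.6) = 100.6
  F: 0 + 2(8.713) = 17.43
  E: 0 + 2(8.713) = 17.43

17.4 kmol/h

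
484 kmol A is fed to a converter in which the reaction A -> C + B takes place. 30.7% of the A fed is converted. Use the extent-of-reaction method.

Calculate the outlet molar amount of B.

A reacted = 0.307 × 484 = 148.6 kmol; ν_A = −1, so ξ = 148.6/1 = 148.6 kmol.
Outlet amounts (n = n₀ + ν ξ):
  A: 484 − 1(148.6) = 335.4
  C: 0 + 1(148.6) = 148.6
  B: 0 + 1(148.6) = 148.6

149 kmol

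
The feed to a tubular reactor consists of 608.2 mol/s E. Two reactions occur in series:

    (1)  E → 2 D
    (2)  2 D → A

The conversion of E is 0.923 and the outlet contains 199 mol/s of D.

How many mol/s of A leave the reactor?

Conversion of E: E consumed = 1ξ₁ = 0.923 × 608.2 → ξ₁ = 561.4 mol/s.
D balance: n_D = 0 + 2ξ₁ − 2ξ₂ = 199 → ξ₂ = (2·561.4 − 199)/2 = 461.9 mol/s.
Outlet amounts (n = n₀ + Σ ν·ξ):
  E: 608.2 − 1(561.4) = 46.83
  D: 0 + 2(561.4) − 2(461.9) = 199
  A: 0 + 1(461.9) = 461.9

462 mol/s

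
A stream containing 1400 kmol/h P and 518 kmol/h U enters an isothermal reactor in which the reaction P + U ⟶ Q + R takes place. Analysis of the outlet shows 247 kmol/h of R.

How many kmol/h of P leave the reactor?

For R: n = n₀ + 1ξ → 247 = 0 + 1ξ, giving ξ = 247 kmol/h.
Outlet amounts (n = n₀ + ν ξ):
  P: 1400 − 1(247) = 1153
  U: 518 − 1(247) = 271
  Q: 0 + 1(247) = 247
  R: 0 + 1(247) = 247

1150 kmol/h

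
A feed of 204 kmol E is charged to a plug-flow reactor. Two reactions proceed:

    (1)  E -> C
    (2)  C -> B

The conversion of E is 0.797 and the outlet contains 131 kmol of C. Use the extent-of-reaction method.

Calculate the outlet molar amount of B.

31.6 kmol

Conversion of E: E consumed = 1ξ₁ = 0.797 × 204 → ξ₁ = 162.6 kmol.
C balance: n_C = 0 + 1ξ₁ − 1ξ₂ = 131 → ξ₂ = (1·162.6 − 131)/1 = 31.59 kmol.
Outlet amounts (n = n₀ + Σ ν·ξ):
  E: 204 − 1(162.6) = 41.41
  C: 0 + 1(162.6) − 1(31.59) = 131
  B: 0 + 1(31.59) = 31.59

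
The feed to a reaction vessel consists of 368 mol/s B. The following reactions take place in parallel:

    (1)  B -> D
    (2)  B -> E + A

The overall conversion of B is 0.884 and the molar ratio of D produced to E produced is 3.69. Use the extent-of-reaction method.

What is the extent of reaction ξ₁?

ξ₁ = 256 mol/s

Conversion of B: B consumed = 0.884 × 368 = 325.3 mol/s = 1ξ₁ + 1ξ₂.
Selectivity: 1ξ₁ / (1ξ₂) = 3.69 → ξ₁ = 3.69 ξ₂.
Substitute: (1·3.69 + 1) ξ₂ = 325.3 → ξ₂ = 69.36 mol/s, ξ₁ = 255.9 mol/s.
Outlet amounts (n = n₀ + Σ ν·ξ):
  B: 368 − 1(255.9) − 1(69.36) = 42.69
  D: 0 + 1(255.9) = 255.9
  E: 0 + 1(69.36) = 69.36
  A: 0 + 1(69.36) = 69.36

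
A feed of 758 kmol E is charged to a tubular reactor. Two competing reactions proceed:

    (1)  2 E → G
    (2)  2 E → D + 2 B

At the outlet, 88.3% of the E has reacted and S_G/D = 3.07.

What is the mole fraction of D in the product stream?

Conversion of E: E consumed = 0.883 × 758 = 669.3 kmol = 2ξ₁ + 2ξ₂.
Selectivity: 1ξ₁ / (1ξ₂) = 3.07 → ξ₁ = 3.07 ξ₂.
Substitute: (2·3.07 + 2) ξ₂ = 669.3 → ξ₂ = 82.23 kmol, ξ₁ = 252.4 kmol.
Outlet amounts (n = n₀ + Σ ν·ξ):
  E: 758 − 2(252.4) − 2(82.23) = 88.69
  G: 0 + 1(252.4) = 252.4
  D: 0 + 1(82.23) = 82.23
  B: 0 + 2(82.23) = 164.5
Total out = 587.8 kmol; y_D = 82.23 / 587.8 = 0.1399.

0.14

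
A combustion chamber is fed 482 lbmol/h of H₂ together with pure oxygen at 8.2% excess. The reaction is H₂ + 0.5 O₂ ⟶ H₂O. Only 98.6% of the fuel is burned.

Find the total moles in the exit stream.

505 lbmol/h

Stoichiometric O₂ = 0.5 × 482 = 241 lbmol/h; O₂ fed = 241 × 1.082 = 260.8 lbmol/h.
Fuel reacted = 0.986 × 482 → ξ = 475.3 lbmol/h.
Outlet (n = n₀ + ν ξ):
  H₂: 482 − 1(475.3) = 6.748
  O₂: 260.8 − 0.5(475.3) = 23.14
  H₂O: 0 + 1(475.3) = 475.3
Total out = 6.748 + 23.14 + 475.3 = 505.1 lbmol/h.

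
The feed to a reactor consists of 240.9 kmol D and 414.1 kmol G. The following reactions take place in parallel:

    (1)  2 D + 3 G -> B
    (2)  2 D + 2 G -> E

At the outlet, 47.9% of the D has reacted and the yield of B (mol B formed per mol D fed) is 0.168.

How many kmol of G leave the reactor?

Yield of B: 1ξ₁ / 240.9 = 0.168 → ξ₁ = 40.47 kmol.
Conversion of D: 2ξ₁ + 2ξ₂ = 0.479 × 240.9 = 115.4 → ξ₂ = 17.22 kmol.
Outlet amounts (n = n₀ + Σ ν·ξ):
  D: 240.9 − 2(40.47) − 2(17.22) = 125.5
  G: 414.1 − 3(40.47) − 2(17.22) = 258.2
  B: 0 + 1(40.47) = 40.47
  E: 0 + 1(17.22) = 17.22

258 kmol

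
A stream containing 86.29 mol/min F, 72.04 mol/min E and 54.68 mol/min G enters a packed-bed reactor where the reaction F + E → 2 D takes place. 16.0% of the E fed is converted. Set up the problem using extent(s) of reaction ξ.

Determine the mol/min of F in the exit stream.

E reacted = 0.16 × 72.04 = 11.53 mol/min; ν_E = −1, so ξ = 11.53/1 = 11.53 mol/min.
Outlet amounts (n = n₀ + ν ξ):
  F: 86.29 − 1(11.53) = 74.76
  E: 72.04 − 1(11.53) = 60.51
  D: 0 + 2(11.53) = 23.05
  G: 54.68 (inert)

74.8 mol/min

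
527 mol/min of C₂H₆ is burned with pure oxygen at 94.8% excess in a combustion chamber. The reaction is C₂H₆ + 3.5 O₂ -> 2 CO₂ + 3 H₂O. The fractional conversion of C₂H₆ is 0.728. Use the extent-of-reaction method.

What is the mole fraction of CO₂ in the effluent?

0.178

Stoichiometric O₂ = 3.5 × 527 = 1844 mol/min; O₂ fed = 1844 × 1.948 = 3593 mol/min.
Fuel reacted = 0.728 × 527 → ξ = 383.7 mol/min.
Outlet (n = n₀ + ν ξ):
  C₂H₆: 527 − 1(383.7) = 143.3
  O₂: 3593 − 3.5(383.7) = 2250
  CO₂: 0 + 2(383.7) = 767.3
  H₂O: 0 + 3(383.7) = 1151
Total out = 4312 mol/min; y_CO₂ = 767.3 / 4312 = 0.178.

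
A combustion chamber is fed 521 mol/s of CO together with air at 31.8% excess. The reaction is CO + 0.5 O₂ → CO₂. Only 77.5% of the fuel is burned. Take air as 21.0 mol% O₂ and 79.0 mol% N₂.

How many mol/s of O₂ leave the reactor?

141 mol/s

Stoichiometric O₂ = 0.5 × 521 = 260.5 mol/s; O₂ fed = 260.5 × 1.318 = 343.3 mol/s.
N₂ fed = 343.3 × 79/21 = 1292 mol/s.
Fuel reacted = 0.775 × 521 → ξ = 403.8 mol/s.
Outlet (n = n₀ + ν ξ):
  CO: 521 − 1(403.8) = 117.2
  O₂: 343.3 − 0.5(403.8) = 141.5
  N₂: 1292 (inert)
  CO₂: 0 + 1(403.8) = 403.8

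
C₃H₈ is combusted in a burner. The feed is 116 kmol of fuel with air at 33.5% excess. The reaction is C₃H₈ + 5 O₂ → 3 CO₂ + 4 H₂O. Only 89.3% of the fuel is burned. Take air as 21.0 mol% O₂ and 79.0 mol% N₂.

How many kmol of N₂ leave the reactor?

2910 kmol

Stoichiometric O₂ = 5 × 116 = 580 kmol; O₂ fed = 580 × 1.335 = 774.3 kmol.
N₂ fed = 774.3 × 79/21 = 2913 kmol.
Fuel reacted = 0.893 × 116 → ξ = 103.6 kmol.
Outlet (n = n₀ + ν ξ):
  C₃H₈: 116 − 1(103.6) = 12.41
  O₂: 774.3 − 5(103.6) = 256.4
  N₂: 2913 (inert)
  CO₂: 0 + 3(103.6) = 310.8
  H₂O: 0 + 4(103.6) = 414.4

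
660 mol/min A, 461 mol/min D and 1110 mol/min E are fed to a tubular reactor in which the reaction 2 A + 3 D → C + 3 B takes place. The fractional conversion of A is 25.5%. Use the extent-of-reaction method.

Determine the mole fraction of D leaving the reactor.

0.0971

A reacted = 0.255 × 660 = 168.3 mol/min; ν_A = −2, so ξ = 168.3/2 = 84.15 mol/min.
Outlet amounts (n = n₀ + ν ξ):
  A: 660 − 2(84.15) = 491.7
  D: 461 − 3(84.15) = 208.5
  C: 0 + 1(84.15) = 84.15
  B: 0 + 3(84.15) = 252.5
  E: 1110 (inert)
Total out = 2147 mol/min; y_D = 208.5 / 2147 = 0.09714.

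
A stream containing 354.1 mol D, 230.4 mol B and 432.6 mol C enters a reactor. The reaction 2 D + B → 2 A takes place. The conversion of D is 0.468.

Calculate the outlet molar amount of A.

D reacted = 0.468 × 354.1 = 165.7 mol; ν_D = −2, so ξ = 165.7/2 = 82.86 mol.
Outlet amounts (n = n₀ + ν ξ):
  D: 354.1 − 2(82.86) = 188.4
  B: 230.4 − 1(82.86) = 147.5
  A: 0 + 2(82.86) = 165.7
  C: 432.6 (inert)

166 mol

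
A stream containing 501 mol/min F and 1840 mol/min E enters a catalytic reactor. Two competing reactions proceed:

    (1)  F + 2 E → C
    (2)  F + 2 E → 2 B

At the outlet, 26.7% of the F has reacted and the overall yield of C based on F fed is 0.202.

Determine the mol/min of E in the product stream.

1570 mol/min

Yield of C: 1ξ₁ / 501 = 0.202 → ξ₁ = 101.2 mol/min.
Conversion of F: 1ξ₁ + 1ξ₂ = 0.267 × 501 = 133.8 → ξ₂ = 32.56 mol/min.
Outlet amounts (n = n₀ + Σ ν·ξ):
  F: 501 − 1(101.2) − 1(32.56) = 367.2
  E: 1840 − 2(101.2) − 2(32.56) = 1572
  C: 0 + 1(101.2) = 101.2
  B: 0 + 2(32.56) = 65.13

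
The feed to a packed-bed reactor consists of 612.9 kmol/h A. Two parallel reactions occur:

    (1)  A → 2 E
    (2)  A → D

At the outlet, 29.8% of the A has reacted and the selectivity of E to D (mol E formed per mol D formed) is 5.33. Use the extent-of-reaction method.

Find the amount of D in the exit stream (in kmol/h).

Conversion of A: A consumed = 0.298 × 612.9 = 182.6 kmol/h = 1ξ₁ + 1ξ₂.
Selectivity: 2ξ₁ / (1ξ₂) = 5.33 → ξ₁ = 2.665 ξ₂.
Substitute: (1·2.665 + 1) ξ₂ = 182.6 → ξ₂ = 49.83 kmol/h, ξ₁ = 132.8 kmol/h.
Outlet amounts (n = n₀ + Σ ν·ξ):
  A: 612.9 − 1(132.8) − 1(49.83) = 430.3
  E: 0 + 2(132.8) = 265.6
  D: 0 + 1(49.83) = 49.83

49.8 kmol/h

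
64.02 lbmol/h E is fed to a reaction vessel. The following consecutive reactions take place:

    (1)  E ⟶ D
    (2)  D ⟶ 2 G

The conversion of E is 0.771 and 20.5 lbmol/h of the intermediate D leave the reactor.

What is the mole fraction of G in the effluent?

Conversion of E: E consumed = 1ξ₁ = 0.771 × 64.02 → ξ₁ = 49.36 lbmol/h.
D balance: n_D = 0 + 1ξ₁ − 1ξ₂ = 20.5 → ξ₂ = (1·49.36 − 20.5)/1 = 28.86 lbmol/h.
Outlet amounts (n = n₀ + Σ ν·ξ):
  E: 64.02 − 1(49.36) = 14.66
  D: 0 + 1(49.36) − 1(28.86) = 20.5
  G: 0 + 2(28.86) = 57.72
Total out = 92.88 lbmol/h; y_G = 57.72 / 92.88 = 0.6214.

0.621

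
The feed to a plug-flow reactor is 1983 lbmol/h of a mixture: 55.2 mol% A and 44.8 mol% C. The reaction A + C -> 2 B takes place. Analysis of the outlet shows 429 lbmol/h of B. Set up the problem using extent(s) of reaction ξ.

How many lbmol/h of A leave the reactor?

880 lbmol/h

For B: n = n₀ + 2ξ → 429 = 0 + 2ξ, giving ξ = 214.5 lbmol/h.
Outlet amounts (n = n₀ + ν ξ):
  A: 1095 − 1(214.5) = 880.1
  C: 888.4 − 1(214.5) = 673.9
  B: 0 + 2(214.5) = 429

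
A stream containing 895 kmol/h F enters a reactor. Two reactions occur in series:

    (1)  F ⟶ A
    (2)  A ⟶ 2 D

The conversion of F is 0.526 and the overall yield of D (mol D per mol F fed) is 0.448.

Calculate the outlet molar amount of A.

270 kmol/h

Conversion of F: F consumed = 1ξ₁ = 0.526 × 895 → ξ₁ = 470.8 kmol/h.
Yield of D: 2ξ₂ / 895 = 0.448 → ξ₂ = 200.5 kmol/h.
Outlet amounts (n = n₀ + Σ ν·ξ):
  F: 895 − 1(470.8) = 424.2
  A: 0 + 1(470.8) − 1(200.5) = 270.3
  D: 0 + 2(200.5) = 401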